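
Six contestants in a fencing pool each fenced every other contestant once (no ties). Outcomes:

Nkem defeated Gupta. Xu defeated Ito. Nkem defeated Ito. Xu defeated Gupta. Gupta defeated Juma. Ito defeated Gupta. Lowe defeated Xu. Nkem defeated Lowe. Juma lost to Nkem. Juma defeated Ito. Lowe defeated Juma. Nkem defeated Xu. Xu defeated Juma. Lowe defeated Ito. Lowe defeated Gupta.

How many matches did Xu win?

Xu's results: beat Juma, Gupta, Ito; lost to Nkem, Lowe.
That is 3 wins.

3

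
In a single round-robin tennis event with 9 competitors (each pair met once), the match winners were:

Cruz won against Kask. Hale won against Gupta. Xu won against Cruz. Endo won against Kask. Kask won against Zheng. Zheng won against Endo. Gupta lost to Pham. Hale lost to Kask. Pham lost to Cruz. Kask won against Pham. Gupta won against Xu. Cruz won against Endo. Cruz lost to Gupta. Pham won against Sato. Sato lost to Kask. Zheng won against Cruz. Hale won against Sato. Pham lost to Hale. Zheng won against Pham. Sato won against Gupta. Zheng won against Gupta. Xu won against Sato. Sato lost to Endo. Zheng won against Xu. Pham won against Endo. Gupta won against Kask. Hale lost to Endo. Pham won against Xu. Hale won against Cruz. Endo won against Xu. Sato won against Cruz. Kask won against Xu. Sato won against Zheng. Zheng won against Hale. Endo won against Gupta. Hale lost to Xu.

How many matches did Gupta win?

Gupta's results: beat Xu, Cruz, Kask; lost to Zheng, Hale, Sato, Pham, Endo.
That is 3 wins.

3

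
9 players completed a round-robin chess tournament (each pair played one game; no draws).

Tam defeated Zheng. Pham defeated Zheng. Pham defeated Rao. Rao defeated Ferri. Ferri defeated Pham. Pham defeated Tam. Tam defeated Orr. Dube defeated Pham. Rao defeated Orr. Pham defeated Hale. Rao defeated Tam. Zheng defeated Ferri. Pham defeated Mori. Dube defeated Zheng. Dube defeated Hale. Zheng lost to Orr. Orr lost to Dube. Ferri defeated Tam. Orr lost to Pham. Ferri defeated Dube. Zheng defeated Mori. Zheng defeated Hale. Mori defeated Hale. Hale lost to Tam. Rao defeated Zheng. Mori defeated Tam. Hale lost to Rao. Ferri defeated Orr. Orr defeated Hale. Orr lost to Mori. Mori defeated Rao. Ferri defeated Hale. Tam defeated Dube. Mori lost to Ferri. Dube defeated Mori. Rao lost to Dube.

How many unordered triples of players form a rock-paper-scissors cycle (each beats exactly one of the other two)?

Win totals: Zheng 3, Rao 5, Dube 6, Pham 6, Hale 0, Orr 2, Mori 4, Ferri 6, Tam 4.
A player with w wins dominates both others in C(w,2) triples; summing gives 3 + 10 + 15 + 15 + 0 + 1 + 6 + 15 + 6 = 71 transitive triples.
Total triples C(9,3) = 84, so cyclic triples = 84 − 71 = 13.

13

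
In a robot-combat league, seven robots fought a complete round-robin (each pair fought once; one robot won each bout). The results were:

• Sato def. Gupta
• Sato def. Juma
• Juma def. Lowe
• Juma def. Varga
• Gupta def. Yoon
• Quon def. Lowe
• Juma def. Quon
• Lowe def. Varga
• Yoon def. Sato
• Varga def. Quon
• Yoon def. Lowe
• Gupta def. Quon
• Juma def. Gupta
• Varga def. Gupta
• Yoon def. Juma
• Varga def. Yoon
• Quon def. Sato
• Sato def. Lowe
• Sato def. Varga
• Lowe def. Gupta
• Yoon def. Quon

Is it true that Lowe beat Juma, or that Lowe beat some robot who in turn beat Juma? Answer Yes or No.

No

Lowe did not beat Juma directly.
Lowe beat Gupta, Varga, but each of them lost to Juma. No two-step path.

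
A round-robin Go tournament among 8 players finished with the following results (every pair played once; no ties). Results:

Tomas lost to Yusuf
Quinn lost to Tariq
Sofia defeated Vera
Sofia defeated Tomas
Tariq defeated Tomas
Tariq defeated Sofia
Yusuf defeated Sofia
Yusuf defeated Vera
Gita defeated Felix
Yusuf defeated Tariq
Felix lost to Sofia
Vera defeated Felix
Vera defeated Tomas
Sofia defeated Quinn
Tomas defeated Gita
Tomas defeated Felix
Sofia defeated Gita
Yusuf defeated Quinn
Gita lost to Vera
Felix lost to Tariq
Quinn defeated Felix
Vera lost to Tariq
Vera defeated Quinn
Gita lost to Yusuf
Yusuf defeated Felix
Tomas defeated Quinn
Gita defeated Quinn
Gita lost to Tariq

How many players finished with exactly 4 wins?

Win totals: Felix 0, Vera 4, Sofia 5, Gita 2, Tariq 6, Yusuf 7, Tomas 3, Quinn 1.
Exactly 4: Vera — 1 player.

1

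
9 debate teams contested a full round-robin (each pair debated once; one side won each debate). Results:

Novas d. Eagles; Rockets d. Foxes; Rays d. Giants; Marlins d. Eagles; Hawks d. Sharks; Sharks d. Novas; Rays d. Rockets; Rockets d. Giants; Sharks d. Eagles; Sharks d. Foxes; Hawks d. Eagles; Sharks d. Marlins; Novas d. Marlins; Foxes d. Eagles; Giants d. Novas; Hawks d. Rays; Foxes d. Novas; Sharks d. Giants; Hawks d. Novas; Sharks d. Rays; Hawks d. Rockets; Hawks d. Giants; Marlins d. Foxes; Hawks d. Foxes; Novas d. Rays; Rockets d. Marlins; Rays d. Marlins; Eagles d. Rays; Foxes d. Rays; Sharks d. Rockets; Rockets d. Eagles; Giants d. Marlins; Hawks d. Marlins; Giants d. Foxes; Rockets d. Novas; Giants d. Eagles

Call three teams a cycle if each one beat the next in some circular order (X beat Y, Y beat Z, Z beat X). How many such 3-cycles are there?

Win totals: Foxes 3, Rays 3, Sharks 7, Hawks 8, Giants 4, Novas 3, Marlins 2, Eagles 1, Rockets 5.
A team with w wins dominates both others in C(w,2) triples; summing gives 3 + 3 + 21 + 28 + 6 + 3 + 1 + 0 + 10 = 75 transitive triples.
Total triples C(9,3) = 84, so cyclic triples = 84 − 75 = 9.

9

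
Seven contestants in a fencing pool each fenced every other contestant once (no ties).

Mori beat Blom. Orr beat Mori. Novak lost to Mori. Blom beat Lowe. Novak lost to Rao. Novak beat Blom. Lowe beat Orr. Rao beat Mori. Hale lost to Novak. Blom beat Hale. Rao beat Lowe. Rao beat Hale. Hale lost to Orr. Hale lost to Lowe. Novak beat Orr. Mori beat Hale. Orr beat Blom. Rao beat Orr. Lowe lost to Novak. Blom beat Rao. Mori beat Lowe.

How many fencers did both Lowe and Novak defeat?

2

Lowe beat: Orr, Hale.
Novak beat: Blom, Orr, Lowe, Hale.
Both beat: Orr, Hale — 2.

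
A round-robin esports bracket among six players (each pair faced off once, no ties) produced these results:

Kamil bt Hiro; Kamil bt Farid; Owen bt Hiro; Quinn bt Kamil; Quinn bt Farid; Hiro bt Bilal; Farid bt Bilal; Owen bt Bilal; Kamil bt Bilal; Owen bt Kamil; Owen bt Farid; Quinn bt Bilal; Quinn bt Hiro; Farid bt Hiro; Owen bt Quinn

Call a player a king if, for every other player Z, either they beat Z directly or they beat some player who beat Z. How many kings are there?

1

Kamil cannot reach Owen, Quinn in two steps.
Owen reaches everyone (king).
Bilal cannot reach Kamil, Owen, Hiro, Farid, Quinn in two steps.
Hiro cannot reach Kamil, Owen, Farid, Quinn in two steps.
Farid cannot reach Kamil, Owen, Quinn in two steps.
Quinn cannot reach Owen in two steps.
Kings: Owen — 1.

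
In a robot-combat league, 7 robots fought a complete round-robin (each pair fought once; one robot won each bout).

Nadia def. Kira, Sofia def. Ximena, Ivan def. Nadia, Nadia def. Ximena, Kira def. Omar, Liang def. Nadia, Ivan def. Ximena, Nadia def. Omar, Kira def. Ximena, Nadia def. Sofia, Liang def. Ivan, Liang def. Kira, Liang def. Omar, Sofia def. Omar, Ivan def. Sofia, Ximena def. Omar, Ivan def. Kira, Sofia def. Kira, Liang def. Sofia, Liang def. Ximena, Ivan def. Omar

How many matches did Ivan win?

Ivan's results: beat Omar, Nadia, Ximena, Sofia, Kira; lost to Liang.
That is 5 wins.

5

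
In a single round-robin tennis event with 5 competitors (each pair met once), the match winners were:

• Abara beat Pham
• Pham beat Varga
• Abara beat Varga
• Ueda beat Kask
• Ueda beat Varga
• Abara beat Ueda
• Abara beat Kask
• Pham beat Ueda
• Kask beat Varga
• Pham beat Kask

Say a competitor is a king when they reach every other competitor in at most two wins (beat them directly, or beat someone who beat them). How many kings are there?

1

Abara reaches everyone (king).
Ueda cannot reach Abara, Pham in two steps.
Varga cannot reach Abara, Ueda, Kask, Pham in two steps.
Kask cannot reach Abara, Ueda, Pham in two steps.
Pham cannot reach Abara in two steps.
Kings: Abara — 1.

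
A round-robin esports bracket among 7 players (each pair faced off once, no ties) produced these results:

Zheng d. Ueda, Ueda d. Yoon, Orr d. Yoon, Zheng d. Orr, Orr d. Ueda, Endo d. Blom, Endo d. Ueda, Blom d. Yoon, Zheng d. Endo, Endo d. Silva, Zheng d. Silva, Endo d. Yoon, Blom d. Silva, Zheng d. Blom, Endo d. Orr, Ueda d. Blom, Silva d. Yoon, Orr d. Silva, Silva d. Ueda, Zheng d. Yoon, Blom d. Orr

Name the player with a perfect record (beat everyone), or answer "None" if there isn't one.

Zheng

Zheng has 6 wins out of 6 opponents — a perfect record.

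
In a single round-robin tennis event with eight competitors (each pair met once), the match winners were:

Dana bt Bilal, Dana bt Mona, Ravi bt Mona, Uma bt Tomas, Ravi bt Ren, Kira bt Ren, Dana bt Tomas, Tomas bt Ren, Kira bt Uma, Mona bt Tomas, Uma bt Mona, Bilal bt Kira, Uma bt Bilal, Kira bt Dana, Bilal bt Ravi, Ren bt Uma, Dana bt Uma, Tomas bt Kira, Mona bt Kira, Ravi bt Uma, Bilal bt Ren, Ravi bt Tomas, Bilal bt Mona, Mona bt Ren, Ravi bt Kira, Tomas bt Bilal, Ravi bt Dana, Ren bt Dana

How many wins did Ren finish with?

2

Ren's results: beat Uma, Dana; lost to Tomas, Mona, Ravi, Kira, Bilal.
That is 2 wins.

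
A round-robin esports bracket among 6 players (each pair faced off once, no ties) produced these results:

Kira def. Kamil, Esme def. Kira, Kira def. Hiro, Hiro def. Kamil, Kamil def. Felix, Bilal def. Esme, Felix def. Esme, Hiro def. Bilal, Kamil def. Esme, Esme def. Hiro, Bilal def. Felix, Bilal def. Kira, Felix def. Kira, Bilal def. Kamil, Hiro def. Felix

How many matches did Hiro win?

3

Hiro's results: beat Bilal, Felix, Kamil; lost to Esme, Kira.
That is 3 wins.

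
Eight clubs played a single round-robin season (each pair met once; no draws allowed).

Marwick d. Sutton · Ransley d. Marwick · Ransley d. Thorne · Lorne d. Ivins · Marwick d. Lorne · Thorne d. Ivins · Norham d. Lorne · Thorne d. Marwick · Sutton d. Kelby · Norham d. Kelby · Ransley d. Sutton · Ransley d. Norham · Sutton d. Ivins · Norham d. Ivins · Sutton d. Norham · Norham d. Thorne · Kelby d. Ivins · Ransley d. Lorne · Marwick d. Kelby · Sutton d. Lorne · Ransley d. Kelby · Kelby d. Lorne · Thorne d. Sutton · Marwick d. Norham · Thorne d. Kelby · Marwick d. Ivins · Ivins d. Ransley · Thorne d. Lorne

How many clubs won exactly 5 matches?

2

Win totals: Ransley 6, Thorne 5, Kelby 2, Lorne 1, Norham 4, Ivins 1, Marwick 5, Sutton 4.
Exactly 5: Thorne, Marwick — 2 clubs.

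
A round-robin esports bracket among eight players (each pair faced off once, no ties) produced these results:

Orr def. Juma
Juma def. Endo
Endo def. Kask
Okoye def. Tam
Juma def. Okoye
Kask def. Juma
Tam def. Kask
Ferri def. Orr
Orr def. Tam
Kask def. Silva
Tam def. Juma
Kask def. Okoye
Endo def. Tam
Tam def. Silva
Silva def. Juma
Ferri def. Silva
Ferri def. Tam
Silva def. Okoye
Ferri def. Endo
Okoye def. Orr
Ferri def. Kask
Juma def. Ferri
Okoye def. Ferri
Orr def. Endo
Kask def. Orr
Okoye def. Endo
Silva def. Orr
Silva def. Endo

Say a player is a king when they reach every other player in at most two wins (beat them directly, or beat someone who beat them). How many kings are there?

7

Orr reaches everyone (king).
Kask reaches everyone (king).
Juma reaches everyone (king).
Endo cannot reach Ferri in two steps.
Tam reaches everyone (king).
Okoye reaches everyone (king).
Silva reaches everyone (king).
Ferri reaches everyone (king).
Kings: Orr, Kask, Juma, Tam, Okoye, Silva, Ferri — 7.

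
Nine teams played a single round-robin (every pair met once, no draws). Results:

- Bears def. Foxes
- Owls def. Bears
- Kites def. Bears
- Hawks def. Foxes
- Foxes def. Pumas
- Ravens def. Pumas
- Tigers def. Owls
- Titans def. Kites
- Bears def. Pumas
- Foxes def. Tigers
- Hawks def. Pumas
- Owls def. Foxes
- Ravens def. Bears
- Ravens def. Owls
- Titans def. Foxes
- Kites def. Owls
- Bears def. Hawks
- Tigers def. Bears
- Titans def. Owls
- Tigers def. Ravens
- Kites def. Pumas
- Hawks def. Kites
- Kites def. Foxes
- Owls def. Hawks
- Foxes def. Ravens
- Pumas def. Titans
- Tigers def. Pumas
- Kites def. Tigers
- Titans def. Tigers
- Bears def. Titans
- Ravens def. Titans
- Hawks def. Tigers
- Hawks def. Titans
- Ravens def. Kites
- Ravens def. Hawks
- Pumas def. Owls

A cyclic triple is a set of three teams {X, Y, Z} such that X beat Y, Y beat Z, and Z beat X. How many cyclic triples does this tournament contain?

24

Win totals: Titans 4, Tigers 4, Kites 5, Bears 4, Owls 3, Foxes 3, Hawks 5, Pumas 2, Ravens 6.
A team with w wins dominates both others in C(w,2) triples; summing gives 6 + 6 + 10 + 6 + 3 + 3 + 10 + 1 + 15 = 60 transitive triples.
Total triples C(9,3) = 84, so cyclic triples = 84 − 60 = 24.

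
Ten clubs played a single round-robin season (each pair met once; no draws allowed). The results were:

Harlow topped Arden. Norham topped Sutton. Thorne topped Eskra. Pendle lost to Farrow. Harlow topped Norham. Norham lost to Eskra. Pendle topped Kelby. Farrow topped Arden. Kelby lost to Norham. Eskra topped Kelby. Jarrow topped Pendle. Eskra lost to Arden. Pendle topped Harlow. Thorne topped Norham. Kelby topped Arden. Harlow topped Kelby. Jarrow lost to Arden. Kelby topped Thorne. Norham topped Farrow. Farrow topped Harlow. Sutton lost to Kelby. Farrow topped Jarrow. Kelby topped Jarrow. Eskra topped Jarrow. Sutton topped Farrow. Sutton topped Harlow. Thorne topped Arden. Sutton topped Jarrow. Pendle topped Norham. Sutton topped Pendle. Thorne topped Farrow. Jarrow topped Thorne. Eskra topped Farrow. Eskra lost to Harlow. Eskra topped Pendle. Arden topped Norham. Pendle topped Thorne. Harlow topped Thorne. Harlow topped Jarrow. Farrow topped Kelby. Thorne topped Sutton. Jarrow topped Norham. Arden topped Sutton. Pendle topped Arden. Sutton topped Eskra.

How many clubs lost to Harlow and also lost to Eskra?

3

Harlow beat: Kelby, Thorne, Arden, Jarrow, Eskra, Norham.
Eskra beat: Kelby, Farrow, Jarrow, Pendle, Norham.
Both beat: Kelby, Jarrow, Norham — 3.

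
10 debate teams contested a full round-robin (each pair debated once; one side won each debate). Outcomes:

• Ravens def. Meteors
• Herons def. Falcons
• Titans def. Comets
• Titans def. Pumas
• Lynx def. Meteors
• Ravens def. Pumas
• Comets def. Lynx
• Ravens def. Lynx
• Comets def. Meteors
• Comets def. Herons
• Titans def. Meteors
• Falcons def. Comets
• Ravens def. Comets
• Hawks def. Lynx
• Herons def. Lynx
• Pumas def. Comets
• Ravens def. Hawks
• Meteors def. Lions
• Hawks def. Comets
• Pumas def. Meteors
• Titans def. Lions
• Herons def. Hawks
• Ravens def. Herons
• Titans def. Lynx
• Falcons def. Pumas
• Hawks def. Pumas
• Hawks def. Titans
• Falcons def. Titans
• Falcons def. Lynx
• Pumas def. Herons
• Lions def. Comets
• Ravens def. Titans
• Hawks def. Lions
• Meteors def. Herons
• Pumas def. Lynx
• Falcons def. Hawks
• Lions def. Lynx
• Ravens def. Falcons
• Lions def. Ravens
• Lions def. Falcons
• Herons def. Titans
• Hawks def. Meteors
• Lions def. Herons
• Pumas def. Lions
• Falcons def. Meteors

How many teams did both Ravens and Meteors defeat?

1

Ravens beat: Comets, Lynx, Herons, Falcons, Pumas, Titans, Meteors, Hawks.
Meteors beat: Herons, Lions.
Both beat: Herons — 1.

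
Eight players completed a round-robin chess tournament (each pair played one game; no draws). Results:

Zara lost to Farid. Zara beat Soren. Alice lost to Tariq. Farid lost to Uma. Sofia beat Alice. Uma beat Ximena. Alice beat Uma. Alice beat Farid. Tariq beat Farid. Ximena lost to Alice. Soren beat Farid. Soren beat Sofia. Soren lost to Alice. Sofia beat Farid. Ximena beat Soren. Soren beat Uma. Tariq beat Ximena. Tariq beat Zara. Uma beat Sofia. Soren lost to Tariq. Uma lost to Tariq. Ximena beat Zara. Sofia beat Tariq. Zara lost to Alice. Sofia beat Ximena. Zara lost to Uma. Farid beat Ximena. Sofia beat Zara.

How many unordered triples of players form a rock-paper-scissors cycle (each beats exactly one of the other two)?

Win totals: Farid 2, Zara 1, Uma 4, Alice 5, Sofia 5, Tariq 6, Ximena 2, Soren 3.
A player with w wins dominates both others in C(w,2) triples; summing gives 1 + 0 + 6 + 10 + 10 + 15 + 1 + 3 = 46 transitive triples.
Total triples C(8,3) = 56, so cyclic triples = 56 − 46 = 10.

10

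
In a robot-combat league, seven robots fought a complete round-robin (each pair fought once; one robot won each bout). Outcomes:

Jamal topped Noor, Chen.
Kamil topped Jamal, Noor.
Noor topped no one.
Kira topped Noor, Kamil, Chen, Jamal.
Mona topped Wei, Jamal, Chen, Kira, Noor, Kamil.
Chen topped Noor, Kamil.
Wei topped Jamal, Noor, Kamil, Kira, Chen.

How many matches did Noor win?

0

Noor's results: beat no one; lost to Kamil, Mona, Wei, Chen, Jamal, Kira.
That is 0 wins.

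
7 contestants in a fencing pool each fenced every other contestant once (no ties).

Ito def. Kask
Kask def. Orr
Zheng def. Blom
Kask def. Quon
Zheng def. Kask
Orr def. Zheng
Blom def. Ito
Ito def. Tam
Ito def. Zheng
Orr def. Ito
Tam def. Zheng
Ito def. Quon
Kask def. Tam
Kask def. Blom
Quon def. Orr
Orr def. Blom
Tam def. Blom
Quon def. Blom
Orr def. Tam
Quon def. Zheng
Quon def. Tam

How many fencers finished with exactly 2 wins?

2

Win totals: Ito 4, Tam 2, Blom 1, Orr 4, Kask 4, Quon 4, Zheng 2.
Exactly 2: Tam, Zheng — 2 fencers.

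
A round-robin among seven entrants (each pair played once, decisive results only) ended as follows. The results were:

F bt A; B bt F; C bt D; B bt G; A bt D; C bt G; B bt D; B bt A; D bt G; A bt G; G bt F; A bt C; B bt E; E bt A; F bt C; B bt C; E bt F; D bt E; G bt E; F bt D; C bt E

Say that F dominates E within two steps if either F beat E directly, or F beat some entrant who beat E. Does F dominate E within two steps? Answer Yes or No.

F did not beat E directly.
F beat A, C, D. Of those, C beat E.

Yes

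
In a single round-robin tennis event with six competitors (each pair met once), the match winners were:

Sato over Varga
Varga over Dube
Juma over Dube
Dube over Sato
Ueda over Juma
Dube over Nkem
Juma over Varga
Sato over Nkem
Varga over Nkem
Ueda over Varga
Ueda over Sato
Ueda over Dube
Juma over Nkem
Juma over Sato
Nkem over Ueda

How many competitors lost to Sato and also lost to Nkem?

0

Sato beat: Varga, Nkem.
Nkem beat: Ueda.
No one was beaten by both.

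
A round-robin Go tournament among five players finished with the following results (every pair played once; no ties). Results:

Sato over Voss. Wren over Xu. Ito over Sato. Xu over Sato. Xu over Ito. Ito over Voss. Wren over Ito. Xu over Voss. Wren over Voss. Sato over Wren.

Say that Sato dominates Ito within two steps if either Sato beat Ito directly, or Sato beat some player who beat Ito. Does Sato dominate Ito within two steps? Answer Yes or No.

Sato did not beat Ito directly.
Sato beat Voss, Wren. Of those, Wren beat Ito.

Yes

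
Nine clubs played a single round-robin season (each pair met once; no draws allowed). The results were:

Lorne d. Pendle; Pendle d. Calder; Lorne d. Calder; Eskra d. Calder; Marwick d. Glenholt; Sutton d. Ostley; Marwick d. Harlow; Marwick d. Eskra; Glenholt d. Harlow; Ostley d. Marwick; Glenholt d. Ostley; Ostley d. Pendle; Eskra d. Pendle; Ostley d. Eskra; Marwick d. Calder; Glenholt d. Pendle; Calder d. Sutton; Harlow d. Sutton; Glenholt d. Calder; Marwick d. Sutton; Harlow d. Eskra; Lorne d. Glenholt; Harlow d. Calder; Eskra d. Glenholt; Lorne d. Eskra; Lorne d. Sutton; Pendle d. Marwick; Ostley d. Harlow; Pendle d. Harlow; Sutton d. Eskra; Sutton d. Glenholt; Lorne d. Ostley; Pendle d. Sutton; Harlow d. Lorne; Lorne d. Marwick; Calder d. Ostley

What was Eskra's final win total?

3

Eskra's results: beat Pendle, Glenholt, Calder; lost to Sutton, Ostley, Marwick, Harlow, Lorne.
That is 3 wins.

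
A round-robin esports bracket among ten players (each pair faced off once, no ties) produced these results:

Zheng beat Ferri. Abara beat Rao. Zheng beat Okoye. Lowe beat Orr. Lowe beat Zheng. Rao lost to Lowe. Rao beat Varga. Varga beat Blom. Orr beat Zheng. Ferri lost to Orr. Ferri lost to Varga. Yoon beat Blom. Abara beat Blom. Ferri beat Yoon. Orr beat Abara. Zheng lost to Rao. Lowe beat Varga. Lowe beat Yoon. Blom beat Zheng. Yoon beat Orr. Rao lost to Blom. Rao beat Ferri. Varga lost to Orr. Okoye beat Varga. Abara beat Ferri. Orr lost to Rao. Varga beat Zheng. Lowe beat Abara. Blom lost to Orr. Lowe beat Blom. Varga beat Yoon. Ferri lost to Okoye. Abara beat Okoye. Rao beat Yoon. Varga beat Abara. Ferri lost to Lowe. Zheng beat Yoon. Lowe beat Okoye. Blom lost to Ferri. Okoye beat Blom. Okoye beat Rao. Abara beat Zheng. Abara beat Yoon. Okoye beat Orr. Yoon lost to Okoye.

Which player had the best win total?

Lowe

Win totals: Blom 2, Orr 5, Abara 6, Yoon 2, Lowe 9, Rao 5, Okoye 6, Zheng 3, Varga 5, Ferri 2.
Lowe leads with 9 wins (next highest: 6).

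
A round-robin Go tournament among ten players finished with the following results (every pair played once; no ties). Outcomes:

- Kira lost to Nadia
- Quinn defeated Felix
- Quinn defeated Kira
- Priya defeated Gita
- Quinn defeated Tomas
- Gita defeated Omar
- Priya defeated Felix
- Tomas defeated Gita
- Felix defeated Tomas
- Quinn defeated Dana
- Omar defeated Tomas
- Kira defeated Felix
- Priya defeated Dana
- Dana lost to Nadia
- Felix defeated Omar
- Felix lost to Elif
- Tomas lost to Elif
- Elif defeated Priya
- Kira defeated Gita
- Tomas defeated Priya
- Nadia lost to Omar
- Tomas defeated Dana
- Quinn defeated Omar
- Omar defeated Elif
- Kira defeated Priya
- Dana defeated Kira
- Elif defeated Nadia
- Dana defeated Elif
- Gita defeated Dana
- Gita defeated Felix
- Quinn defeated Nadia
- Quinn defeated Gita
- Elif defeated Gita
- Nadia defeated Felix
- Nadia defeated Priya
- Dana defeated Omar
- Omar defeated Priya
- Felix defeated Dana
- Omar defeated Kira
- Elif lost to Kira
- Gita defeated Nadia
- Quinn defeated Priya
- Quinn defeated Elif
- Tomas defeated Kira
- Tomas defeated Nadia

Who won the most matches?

Win totals: Elif 5, Gita 4, Kira 4, Quinn 9, Dana 3, Priya 3, Omar 5, Felix 3, Tomas 5, Nadia 4.
Quinn leads with 9 wins (next highest: 5).

Quinn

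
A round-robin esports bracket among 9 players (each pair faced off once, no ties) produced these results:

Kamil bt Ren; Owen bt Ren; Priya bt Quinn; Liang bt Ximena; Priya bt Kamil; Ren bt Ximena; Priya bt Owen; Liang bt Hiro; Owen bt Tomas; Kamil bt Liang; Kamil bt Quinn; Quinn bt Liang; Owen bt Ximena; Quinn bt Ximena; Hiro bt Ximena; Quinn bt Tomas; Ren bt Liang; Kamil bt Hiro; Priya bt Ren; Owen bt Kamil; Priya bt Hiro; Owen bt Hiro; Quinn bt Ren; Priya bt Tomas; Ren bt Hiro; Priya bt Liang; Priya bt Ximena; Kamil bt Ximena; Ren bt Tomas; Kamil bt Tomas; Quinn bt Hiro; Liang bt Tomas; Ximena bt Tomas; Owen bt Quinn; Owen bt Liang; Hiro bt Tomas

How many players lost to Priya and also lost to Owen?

Priya beat: Liang, Ren, Tomas, Quinn, Owen, Ximena, Kamil, Hiro.
Owen beat: Liang, Ren, Tomas, Quinn, Ximena, Kamil, Hiro.
Both beat: Liang, Ren, Tomas, Quinn, Ximena, Kamil, Hiro — 7.

7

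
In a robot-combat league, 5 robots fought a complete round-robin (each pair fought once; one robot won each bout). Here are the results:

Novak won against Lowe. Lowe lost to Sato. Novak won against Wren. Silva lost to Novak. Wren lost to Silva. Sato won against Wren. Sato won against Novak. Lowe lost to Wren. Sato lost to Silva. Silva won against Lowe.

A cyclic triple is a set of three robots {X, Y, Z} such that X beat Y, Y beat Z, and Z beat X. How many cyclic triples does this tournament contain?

1

Win totals: Novak 3, Wren 1, Sato 3, Silva 3, Lowe 0.
A robot with w wins dominates both others in C(w,2) triples; summing gives 3 + 0 + 3 + 3 + 0 = 9 transitive triples.
Total triples C(5,3) = 10, so cyclic triples = 10 − 9 = 1.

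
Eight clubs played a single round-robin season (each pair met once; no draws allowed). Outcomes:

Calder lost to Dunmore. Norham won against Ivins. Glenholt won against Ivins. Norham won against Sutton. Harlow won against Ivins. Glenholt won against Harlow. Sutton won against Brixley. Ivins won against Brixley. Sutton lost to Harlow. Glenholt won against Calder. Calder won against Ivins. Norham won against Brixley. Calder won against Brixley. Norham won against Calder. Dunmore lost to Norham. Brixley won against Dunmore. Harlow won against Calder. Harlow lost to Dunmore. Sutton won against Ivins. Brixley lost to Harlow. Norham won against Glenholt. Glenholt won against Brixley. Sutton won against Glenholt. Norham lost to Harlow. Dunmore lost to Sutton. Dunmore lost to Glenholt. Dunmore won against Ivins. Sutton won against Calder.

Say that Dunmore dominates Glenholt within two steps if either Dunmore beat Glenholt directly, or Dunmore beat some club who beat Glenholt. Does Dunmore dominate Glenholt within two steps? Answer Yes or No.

No

Dunmore did not beat Glenholt directly.
Dunmore beat Calder, Harlow, Ivins, but each of them lost to Glenholt. No two-step path.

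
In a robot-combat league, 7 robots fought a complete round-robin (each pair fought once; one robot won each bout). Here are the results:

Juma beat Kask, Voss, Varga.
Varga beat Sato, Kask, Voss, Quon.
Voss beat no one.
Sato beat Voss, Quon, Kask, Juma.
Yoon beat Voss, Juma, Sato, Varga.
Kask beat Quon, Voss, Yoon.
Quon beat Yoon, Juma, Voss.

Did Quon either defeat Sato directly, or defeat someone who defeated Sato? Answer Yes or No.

Yes

Quon did not beat Sato directly.
Quon beat Yoon, Voss, Juma. Of those, Yoon beat Sato.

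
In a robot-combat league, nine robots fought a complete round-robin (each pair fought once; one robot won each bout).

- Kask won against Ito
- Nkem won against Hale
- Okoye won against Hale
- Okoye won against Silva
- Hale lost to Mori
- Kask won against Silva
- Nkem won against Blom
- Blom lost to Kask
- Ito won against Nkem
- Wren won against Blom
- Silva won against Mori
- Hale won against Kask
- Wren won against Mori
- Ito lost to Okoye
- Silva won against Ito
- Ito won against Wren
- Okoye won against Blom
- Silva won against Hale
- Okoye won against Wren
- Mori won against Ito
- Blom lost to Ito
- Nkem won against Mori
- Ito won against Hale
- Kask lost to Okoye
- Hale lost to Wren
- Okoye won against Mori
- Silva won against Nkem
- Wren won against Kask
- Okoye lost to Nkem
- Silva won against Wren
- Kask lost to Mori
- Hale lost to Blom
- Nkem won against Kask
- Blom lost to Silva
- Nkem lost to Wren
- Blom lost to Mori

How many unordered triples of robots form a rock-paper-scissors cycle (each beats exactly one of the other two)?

Win totals: Mori 4, Silva 6, Blom 1, Nkem 5, Okoye 7, Wren 5, Ito 4, Hale 1, Kask 3.
A robot with w wins dominates both others in C(w,2) triples; summing gives 6 + 15 + 0 + 10 + 21 + 10 + 6 + 0 + 3 = 71 transitive triples.
Total triples C(9,3) = 84, so cyclic triples = 84 − 71 = 13.

13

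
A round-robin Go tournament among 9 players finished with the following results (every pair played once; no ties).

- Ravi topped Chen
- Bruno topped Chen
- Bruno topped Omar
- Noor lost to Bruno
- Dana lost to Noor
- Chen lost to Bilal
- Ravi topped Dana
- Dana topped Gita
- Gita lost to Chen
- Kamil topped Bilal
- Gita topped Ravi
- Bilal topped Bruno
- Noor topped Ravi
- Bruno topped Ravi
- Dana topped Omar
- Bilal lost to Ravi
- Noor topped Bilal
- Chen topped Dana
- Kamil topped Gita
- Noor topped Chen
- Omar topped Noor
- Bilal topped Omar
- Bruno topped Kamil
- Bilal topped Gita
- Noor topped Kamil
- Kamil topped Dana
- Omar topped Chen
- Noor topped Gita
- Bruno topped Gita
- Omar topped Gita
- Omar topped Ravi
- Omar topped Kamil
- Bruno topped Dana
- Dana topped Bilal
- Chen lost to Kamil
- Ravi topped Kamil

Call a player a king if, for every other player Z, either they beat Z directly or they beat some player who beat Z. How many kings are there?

Dana reaches everyone (king).
Bilal reaches everyone (king).
Ravi cannot reach Noor in two steps.
Gita cannot reach Omar, Noor, Bruno in two steps.
Chen cannot reach Noor, Kamil, Bruno in two steps.
Omar cannot reach Bruno in two steps.
Noor reaches everyone (king).
Kamil cannot reach Noor in two steps.
Bruno reaches everyone (king).
Kings: Dana, Bilal, Noor, Bruno — 4.

4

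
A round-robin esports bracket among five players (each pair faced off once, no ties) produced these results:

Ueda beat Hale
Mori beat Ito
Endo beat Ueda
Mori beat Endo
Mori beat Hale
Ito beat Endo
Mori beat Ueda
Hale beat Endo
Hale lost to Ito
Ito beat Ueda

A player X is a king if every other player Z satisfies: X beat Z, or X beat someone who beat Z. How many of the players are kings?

Ito cannot reach Mori in two steps.
Mori reaches everyone (king).
Ueda cannot reach Ito, Mori in two steps.
Endo cannot reach Ito, Mori in two steps.
Hale cannot reach Ito, Mori in two steps.
Kings: Mori — 1.

1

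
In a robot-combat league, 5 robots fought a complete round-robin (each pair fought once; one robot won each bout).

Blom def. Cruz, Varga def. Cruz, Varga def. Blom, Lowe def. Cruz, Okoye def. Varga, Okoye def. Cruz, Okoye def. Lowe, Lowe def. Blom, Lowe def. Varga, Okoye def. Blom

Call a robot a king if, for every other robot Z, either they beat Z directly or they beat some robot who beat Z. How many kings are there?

1

Okoye reaches everyone (king).
Lowe cannot reach Okoye in two steps.
Cruz cannot reach Okoye, Lowe, Varga, Blom in two steps.
Varga cannot reach Okoye, Lowe in two steps.
Blom cannot reach Okoye, Lowe, Varga in two steps.
Kings: Okoye — 1.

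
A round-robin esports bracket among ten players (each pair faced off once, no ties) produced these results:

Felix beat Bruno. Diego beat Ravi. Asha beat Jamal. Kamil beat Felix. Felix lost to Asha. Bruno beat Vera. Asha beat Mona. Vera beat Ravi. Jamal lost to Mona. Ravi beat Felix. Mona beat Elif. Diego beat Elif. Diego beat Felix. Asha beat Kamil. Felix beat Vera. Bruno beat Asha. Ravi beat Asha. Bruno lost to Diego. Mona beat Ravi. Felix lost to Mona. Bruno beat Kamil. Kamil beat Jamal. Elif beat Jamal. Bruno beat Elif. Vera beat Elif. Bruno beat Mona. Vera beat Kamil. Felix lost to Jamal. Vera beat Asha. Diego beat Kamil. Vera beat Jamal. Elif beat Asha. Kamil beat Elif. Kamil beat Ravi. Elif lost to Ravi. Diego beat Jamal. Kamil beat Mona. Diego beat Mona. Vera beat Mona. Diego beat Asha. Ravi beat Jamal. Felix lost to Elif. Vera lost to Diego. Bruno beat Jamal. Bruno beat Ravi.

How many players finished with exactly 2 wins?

1

Win totals: Jamal 1, Diego 9, Kamil 5, Vera 6, Mona 4, Elif 3, Bruno 7, Asha 4, Ravi 4, Felix 2.
Exactly 2: Felix — 1 player.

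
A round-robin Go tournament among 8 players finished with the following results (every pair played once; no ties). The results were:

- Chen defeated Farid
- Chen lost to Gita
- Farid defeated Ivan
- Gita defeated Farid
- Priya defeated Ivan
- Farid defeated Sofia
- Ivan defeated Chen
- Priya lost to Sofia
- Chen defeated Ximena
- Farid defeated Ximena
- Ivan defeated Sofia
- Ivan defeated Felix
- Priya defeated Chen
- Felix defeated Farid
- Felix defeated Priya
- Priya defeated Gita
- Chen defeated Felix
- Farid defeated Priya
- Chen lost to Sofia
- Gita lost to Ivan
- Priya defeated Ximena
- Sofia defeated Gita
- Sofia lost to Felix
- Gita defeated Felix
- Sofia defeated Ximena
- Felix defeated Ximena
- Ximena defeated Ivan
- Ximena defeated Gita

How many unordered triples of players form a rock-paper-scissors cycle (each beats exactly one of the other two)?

19

Win totals: Priya 4, Gita 3, Ivan 4, Sofia 4, Farid 4, Ximena 2, Felix 4, Chen 3.
A player with w wins dominates both others in C(w,2) triples; summing gives 6 + 3 + 6 + 6 + 6 + 1 + 6 + 3 = 37 transitive triples.
Total triples C(8,3) = 56, so cyclic triples = 56 − 37 = 19.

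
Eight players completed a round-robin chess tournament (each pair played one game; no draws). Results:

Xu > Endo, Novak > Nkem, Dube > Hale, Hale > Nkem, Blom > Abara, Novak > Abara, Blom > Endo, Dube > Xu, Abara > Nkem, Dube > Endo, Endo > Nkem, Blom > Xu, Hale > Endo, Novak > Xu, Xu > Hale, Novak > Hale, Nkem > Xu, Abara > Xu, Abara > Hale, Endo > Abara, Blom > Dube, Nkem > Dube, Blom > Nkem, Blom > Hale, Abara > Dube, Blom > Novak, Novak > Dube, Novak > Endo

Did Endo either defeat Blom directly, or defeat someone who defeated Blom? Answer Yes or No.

Endo did not beat Blom directly.
Endo beat Abara, Nkem, but each of them lost to Blom. No two-step path.

No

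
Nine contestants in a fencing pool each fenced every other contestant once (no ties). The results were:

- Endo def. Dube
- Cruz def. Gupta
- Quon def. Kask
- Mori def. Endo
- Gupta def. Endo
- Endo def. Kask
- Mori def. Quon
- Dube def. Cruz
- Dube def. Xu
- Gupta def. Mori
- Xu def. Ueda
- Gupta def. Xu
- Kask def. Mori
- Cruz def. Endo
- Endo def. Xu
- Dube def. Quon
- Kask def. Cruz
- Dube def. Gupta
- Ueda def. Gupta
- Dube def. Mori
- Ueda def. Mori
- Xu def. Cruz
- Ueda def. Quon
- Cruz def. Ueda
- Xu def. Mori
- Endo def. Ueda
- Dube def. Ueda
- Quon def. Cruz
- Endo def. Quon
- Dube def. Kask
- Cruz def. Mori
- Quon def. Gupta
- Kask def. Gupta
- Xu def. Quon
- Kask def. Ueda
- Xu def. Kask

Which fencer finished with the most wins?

Win totals: Mori 2, Endo 5, Kask 4, Ueda 3, Gupta 3, Cruz 4, Xu 5, Quon 3, Dube 7.
Dube leads with 7 wins (next highest: 5).

Dube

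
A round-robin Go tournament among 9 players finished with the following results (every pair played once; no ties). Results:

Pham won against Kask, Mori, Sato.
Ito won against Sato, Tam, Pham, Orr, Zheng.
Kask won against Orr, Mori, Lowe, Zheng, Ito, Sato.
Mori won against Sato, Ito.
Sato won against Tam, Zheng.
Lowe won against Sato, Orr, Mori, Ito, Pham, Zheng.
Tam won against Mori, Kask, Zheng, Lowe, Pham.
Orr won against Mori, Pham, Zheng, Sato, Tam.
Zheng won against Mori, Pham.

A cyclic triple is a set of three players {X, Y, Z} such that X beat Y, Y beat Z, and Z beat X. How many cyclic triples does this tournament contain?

18

Win totals: Kask 6, Zheng 2, Ito 5, Pham 3, Tam 5, Sato 2, Lowe 6, Mori 2, Orr 5.
A player with w wins dominates both others in C(w,2) triples; summing gives 15 + 1 + 10 + 3 + 10 + 1 + 15 + 1 + 10 = 66 transitive triples.
Total triples C(9,3) = 84, so cyclic triples = 84 − 66 = 18.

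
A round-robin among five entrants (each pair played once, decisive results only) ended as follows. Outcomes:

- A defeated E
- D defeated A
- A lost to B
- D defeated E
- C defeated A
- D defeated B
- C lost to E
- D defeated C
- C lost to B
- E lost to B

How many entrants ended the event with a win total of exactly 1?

3

Win totals: A 1, B 3, C 1, D 4, E 1.
Exactly 1: A, C, E — 3 entrants.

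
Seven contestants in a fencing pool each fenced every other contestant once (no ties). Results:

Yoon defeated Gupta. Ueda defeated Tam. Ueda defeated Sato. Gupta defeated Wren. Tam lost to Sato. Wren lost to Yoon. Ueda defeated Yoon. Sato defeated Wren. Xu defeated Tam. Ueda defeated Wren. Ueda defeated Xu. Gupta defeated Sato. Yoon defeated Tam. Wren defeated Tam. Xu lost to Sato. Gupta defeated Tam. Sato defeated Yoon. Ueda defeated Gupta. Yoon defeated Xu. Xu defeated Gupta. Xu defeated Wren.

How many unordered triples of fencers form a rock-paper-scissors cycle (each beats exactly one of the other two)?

Win totals: Ueda 6, Tam 0, Xu 3, Sato 4, Yoon 4, Gupta 3, Wren 1.
A fencer with w wins dominates both others in C(w,2) triples; summing gives 15 + 0 + 3 + 6 + 6 + 3 + 0 = 33 transitive triples.
Total triples C(7,3) = 35, so cyclic triples = 35 − 33 = 2.

2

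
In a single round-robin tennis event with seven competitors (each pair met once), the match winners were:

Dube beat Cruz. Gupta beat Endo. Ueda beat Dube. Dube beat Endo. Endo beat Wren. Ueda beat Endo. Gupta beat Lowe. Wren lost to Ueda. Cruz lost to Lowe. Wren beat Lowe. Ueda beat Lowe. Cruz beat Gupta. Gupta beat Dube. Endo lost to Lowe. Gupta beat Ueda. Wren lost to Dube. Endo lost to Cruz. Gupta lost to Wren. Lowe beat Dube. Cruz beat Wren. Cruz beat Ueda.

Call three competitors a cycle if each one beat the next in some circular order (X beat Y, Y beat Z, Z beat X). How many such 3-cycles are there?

10

Win totals: Lowe 3, Dube 3, Cruz 4, Ueda 4, Gupta 4, Endo 1, Wren 2.
A competitor with w wins dominates both others in C(w,2) triples; summing gives 3 + 3 + 6 + 6 + 6 + 0 + 1 = 25 transitive triples.
Total triples C(7,3) = 35, so cyclic triples = 35 − 25 = 10.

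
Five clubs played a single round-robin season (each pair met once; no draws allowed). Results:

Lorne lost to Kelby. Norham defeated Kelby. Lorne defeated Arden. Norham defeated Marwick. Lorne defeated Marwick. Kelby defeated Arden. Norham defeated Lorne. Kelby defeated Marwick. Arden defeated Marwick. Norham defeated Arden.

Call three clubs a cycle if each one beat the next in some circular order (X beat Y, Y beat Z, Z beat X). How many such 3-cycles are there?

0

Win totals: Norham 4, Kelby 3, Lorne 2, Arden 1, Marwick 0.
A club with w wins dominates both others in C(w,2) triples; summing gives 6 + 3 + 1 + 0 + 0 = 10 transitive triples.
Total triples C(5,3) = 10, so cyclic triples = 10 − 10 = 0.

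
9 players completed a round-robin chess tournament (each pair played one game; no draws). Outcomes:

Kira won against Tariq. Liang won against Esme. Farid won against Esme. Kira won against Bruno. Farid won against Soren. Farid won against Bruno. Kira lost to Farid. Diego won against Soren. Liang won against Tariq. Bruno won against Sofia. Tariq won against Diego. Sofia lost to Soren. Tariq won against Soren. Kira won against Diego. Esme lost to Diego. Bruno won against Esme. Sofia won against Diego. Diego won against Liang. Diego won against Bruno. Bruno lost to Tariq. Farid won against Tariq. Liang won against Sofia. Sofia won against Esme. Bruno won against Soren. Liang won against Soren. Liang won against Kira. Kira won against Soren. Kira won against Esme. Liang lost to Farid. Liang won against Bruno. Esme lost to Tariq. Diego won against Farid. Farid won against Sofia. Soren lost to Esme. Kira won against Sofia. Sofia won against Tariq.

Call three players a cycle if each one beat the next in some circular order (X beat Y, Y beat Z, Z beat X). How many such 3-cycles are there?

Win totals: Kira 6, Sofia 3, Farid 7, Bruno 3, Diego 5, Tariq 4, Esme 1, Liang 6, Soren 1.
A player with w wins dominates both others in C(w,2) triples; summing gives 15 + 3 + 21 + 3 + 10 + 6 + 0 + 15 + 0 = 73 transitive triples.
Total triples C(9,3) = 84, so cyclic triples = 84 − 73 = 11.

11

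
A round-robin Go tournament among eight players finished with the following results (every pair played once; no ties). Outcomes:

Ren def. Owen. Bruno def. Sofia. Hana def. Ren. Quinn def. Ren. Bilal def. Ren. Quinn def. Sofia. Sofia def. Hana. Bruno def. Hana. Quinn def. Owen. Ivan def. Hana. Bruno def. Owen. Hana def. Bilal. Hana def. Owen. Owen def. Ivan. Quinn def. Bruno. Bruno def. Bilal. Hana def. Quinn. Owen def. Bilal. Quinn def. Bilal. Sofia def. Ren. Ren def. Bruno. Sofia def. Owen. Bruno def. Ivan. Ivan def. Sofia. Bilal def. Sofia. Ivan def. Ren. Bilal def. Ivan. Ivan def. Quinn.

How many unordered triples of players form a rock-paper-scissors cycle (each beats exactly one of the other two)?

16

Win totals: Ivan 4, Ren 2, Bilal 3, Hana 4, Owen 2, Quinn 5, Sofia 3, Bruno 5.
A player with w wins dominates both others in C(w,2) triples; summing gives 6 + 1 + 3 + 6 + 1 + 10 + 3 + 10 = 40 transitive triples.
Total triples C(8,3) = 56, so cyclic triples = 56 − 40 = 16.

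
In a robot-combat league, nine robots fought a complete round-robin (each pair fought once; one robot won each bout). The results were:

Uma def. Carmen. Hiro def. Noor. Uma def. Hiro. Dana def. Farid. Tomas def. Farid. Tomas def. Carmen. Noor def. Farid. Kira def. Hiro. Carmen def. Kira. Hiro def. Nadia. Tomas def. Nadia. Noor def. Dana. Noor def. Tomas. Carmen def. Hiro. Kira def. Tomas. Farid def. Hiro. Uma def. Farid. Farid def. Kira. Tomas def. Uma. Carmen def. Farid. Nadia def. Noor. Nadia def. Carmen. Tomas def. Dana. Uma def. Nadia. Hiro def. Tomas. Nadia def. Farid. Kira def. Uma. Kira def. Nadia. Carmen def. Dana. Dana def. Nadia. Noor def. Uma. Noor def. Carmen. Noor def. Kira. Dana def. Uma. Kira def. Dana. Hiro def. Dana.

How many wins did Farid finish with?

Farid's results: beat Hiro, Kira; lost to Nadia, Dana, Tomas, Uma, Carmen, Noor.
That is 2 wins.

2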